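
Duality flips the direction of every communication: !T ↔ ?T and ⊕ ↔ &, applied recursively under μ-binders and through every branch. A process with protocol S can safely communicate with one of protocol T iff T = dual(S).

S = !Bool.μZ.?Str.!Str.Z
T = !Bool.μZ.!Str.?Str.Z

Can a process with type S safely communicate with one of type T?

NO

!Bool vs !Bool  ✗ same direction on both sides — not dual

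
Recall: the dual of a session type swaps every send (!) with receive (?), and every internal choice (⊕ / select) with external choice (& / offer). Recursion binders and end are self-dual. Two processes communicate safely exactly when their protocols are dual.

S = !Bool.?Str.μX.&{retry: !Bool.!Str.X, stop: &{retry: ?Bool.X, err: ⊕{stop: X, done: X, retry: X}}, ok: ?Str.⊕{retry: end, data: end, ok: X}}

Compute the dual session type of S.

!Bool → ?Bool
  ?Str → !Str
    μX → μX  (binder kept)
      &{retry,stop,ok} → ⊕{retry,stop,ok}  (offer→select)
        • retry:
          !Bool → ?Bool
            !Str → ?Str
              X ↦ X
        • stop:
          &{retry,err} → ⊕{retry,err}  (offer→select)
            • retry:
              ?Bool → !Bool
                X ↦ X
            • err:
              ⊕{stop,done,retry} → &{stop,done,retry}  (⊕→&)
                • stop:
                  X ↦ X
                • done:
                  X ↦ X
                • retry:
                  X ↦ X
        • ok:
          ?Str → !Str
            ⊕{retry,data,ok} → &{retry,data,ok}  (⊕→&)
              • retry:
                end ↦ end
              • data:
                end ↦ end
              • ok:
                X ↦ X

?Bool.!Str.μX.⊕{retry: ?Bool.?Str.X, stop: ⊕{retry: !Bool.X, err: &{stop: X, done: X, retry: X}}, ok: !Str.&{retry: end, data: end, ok: X}}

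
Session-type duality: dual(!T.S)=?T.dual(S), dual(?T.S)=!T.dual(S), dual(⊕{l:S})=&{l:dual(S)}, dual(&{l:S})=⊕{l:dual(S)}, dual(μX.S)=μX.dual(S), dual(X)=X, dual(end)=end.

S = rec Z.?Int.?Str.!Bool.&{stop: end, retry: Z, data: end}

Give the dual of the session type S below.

rec Z → rec Z  (rec unchanged)
  ?Int → !Int
    ?Str → !Str
      !Bool → ?Bool
        &{stop,retry,data} → +{stop,retry,data}  (offer→select)
          • stop:
            dual(end) = end
          • retry:
            dual(Z) = Z
          • data:
            dual(end) = end

rec Z.!Int.!Str.?Bool.+{stop: end, retry: Z, data: end}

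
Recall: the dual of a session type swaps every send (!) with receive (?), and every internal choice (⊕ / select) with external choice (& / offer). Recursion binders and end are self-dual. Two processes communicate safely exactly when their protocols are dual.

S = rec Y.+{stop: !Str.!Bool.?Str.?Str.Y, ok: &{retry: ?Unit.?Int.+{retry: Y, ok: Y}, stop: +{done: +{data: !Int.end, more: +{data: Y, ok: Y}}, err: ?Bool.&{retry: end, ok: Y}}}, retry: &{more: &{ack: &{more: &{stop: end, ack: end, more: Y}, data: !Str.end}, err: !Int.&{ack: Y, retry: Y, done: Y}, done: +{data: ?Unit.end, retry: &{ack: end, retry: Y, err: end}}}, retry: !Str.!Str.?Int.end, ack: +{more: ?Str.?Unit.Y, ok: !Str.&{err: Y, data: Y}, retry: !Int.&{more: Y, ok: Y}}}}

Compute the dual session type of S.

rec Y ↦ rec Y  (rec unchanged)
  +{stop,ok,retry} ↦ &{stop,ok,retry}  (⊕→&)
    [stop]
      !Str ↦ ?Str
        !Bool ↦ ?Bool
          ?Str ↦ !Str
            ?Str ↦ !Str
              Y ↦ Y
    [ok]
      &{retry,stop} ↦ +{retry,stop}  (offer→select)
        [retry]
          ?Unit ↦ !Unit
            ?Int ↦ !Int
              +{retry,ok} ↦ &{retry,ok}  (⊕→&)
                [retry]
                  Y ↦ Y
                [ok]
                  Y ↦ Y
        [stop]
          +{done,err} ↦ &{done,err}  (⊕→&)
            [done]
              +{data,more} ↦ &{data,more}  (⊕→&)
                [data]
                  !Int ↦ ?Int
                    end ↦ end
                [more]
                  +{data,ok} ↦ &{data,ok}  (⊕→&)
                    [data]
                      Y ↦ Y
                    [ok]
                      Y ↦ Y
            [err]
              ?Bool ↦ !Bool
                &{retry,ok} ↦ +{retry,ok}  (offer→select)
                  [retry]
                    end ↦ end
                  [ok]
                    Y ↦ Y
    [retry]
      &{more,retry,ack} ↦ +{more,retry,ack}  (offer→select)
        [more]
          &{ack,err,done} ↦ +{ack,err,done}  (offer→select)
            [ack]
              &{more,data} ↦ +{more,data}  (offer→select)
                [more]
                  &{stop,ack,more} ↦ +{stop,ack,more}  (offer→select)
                    [stop]
                      end ↦ end
                    [ack]
                      end ↦ end
                    [more]
                      Y ↦ Y
                [data]
                  !Str ↦ ?Str
                    end ↦ end
            [err]
              !Int ↦ ?Int
                &{ack,retry,done} ↦ +{ack,retry,done}  (offer→select)
                  [ack]
                    Y ↦ Y
                  [retry]
                    Y ↦ Y
                  [done]
                    Y ↦ Y
            [done]
              +{data,retry} ↦ &{data,retry}  (⊕→&)
                [data]
                  ?Unit ↦ !Unit
                    end ↦ end
                [retry]
                  &{ack,retry,err} ↦ +{ack,retry,err}  (offer→select)
                    [ack]
                      end ↦ end
                    [retry]
                      Y ↦ Y
                    [err]
                      end ↦ end
        [retry]
          !Str ↦ ?Str
            !Str ↦ ?Str
              ?Int ↦ !Int
                end ↦ end
        [ack]
          +{more,ok,retry} ↦ &{more,ok,retry}  (⊕→&)
            [more]
              ?Str ↦ !Str
                ?Unit ↦ !Unit
                  Y ↦ Y
            [ok]
              !Str ↦ ?Str
                &{err,data} ↦ +{err,data}  (offer→select)
                  [err]
                    Y ↦ Y
                  [data]
                    Y ↦ Y
            [retry]
              !Int ↦ ?Int
                &{more,ok} ↦ +{more,ok}  (offer→select)
                  [more]
                    Y ↦ Y
                  [ok]
                    Y ↦ Y

rec Y.&{stop: ?Str.?Bool.!Str.!Str.Y, ok: +{retry: !Unit.!Int.&{retry: Y, ok: Y}, stop: &{done: &{data: ?Int.end, more: &{data: Y, ok: Y}}, err: !Bool.+{retry: end, ok: Y}}}, retry: +{more: +{ack: +{more: +{stop: end, ack: end, more: Y}, data: ?Str.end}, err: ?Int.+{ack: Y, retry: Y, done: Y}, done: &{data: !Unit.end, retry: +{ack: end, retry: Y, err: end}}}, retry: ?Str.?Str.!Int.end, ack: &{more: !Str.!Unit.Y, ok: ?Str.+{err: Y, data: Y}, retry: ?Int.+{more: Y, ok: Y}}}}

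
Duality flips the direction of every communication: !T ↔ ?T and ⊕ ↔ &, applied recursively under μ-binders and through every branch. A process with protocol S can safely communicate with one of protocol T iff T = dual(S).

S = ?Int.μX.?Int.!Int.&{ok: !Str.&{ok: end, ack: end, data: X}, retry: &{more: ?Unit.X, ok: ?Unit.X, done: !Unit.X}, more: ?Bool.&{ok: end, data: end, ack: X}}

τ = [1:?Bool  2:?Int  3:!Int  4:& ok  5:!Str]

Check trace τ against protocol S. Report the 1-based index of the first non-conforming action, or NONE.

1

step 1: got ?Bool, protocol expects ?Int  ✗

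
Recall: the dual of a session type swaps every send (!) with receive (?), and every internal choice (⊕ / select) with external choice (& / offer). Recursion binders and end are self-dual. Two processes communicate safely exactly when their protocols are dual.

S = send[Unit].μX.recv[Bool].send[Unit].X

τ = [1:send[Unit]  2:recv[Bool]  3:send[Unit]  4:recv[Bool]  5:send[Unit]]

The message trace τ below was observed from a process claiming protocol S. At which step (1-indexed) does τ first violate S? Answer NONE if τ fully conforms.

NONE

[1] send[Unit]  ✓  state: μX.…
[2] recv[Bool]  ✓  state: send[Unit].μX.…
[3] send[Unit]  ✓  state: μX.…
[4] recv[Bool]  ✓  state: send[Unit].μX.…
[5] send[Unit]  ✓  state: μX.…
τ conforms to S (length 5)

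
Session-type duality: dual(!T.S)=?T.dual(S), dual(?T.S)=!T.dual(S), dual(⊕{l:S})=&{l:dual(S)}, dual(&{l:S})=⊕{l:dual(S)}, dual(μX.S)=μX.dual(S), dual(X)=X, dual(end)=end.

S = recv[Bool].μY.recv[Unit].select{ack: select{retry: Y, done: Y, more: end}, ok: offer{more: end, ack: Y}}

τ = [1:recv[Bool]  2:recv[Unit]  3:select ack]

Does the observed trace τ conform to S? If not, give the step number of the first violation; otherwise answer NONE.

NONE

step 1: recv[Bool]  ok  state: μY.…
step 2: recv[Unit]  ok  state: select{ack: select{retry: μY.…, done: μY.…, more: end}, ok: offer{more: end, ack: μY.…}}
step 3: select ack  ok  state: select{retry: μY.…, done: μY.…, more: end}
trace exhausted — no violation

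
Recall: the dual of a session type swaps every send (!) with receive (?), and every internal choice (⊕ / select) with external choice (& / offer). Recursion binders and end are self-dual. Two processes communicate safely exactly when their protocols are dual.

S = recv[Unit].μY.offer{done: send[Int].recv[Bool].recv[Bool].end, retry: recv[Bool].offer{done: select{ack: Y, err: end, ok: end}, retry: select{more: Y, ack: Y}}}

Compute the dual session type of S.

send[Unit].μY.select{done: recv[Int].send[Bool].send[Bool].end, retry: send[Bool].select{done: offer{ack: Y, err: end, ok: end}, retry: offer{more: Y, ack: Y}}}

recv[Unit] = send[Unit]
  μY = μY  (rec unchanged)
    offer{done,retry} = select{done,retry}  (offer→select)
      • done:
        send[Int] = recv[Int]
          recv[Bool] = send[Bool]
            recv[Bool] = send[Bool]
              end ↦ end
      • retry:
        recv[Bool] = send[Bool]
          offer{done,retry} = select{done,retry}  (offer→select)
            • done:
              select{ack,err,ok} = offer{ack,err,ok}  (select→offer)
                • ack:
                  Y ↦ Y
                • err:
                  end ↦ end
                • ok:
                  end ↦ end
            • retry:
              select{more,ack} = offer{more,ack}  (select→offer)
                • more:
                  Y ↦ Y
                • ack:
                  Y ↦ Y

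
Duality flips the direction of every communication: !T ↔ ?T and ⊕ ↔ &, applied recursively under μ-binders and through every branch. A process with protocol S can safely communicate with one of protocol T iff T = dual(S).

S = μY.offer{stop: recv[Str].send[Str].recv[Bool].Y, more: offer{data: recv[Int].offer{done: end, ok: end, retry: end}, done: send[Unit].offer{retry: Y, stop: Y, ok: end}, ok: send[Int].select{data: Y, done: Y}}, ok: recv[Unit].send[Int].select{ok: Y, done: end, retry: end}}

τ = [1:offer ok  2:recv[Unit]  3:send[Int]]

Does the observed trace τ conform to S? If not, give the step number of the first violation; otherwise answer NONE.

NONE

@1 offer ok  ok  state: recv[Unit].send[Int].select{ok: μY.…, done: end, retry: end}
@2 recv[Unit]  ok  state: send[Int].select{ok: μY.…, done: end, retry: end}
@3 send[Int]  ok  state: select{ok: μY.…, done: end, retry: end}
trace exhausted — no violation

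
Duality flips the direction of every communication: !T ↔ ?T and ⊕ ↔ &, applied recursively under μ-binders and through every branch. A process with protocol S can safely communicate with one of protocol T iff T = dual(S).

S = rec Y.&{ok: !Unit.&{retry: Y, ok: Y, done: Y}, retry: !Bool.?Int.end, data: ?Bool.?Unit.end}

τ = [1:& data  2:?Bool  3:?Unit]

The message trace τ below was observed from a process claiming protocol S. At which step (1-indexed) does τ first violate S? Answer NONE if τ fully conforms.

[1] & data  ok  now at ?Bool.?Unit.end
[2] ?Bool  ok  now at ?Unit.end
[3] ?Unit  ok  now at end
τ conforms to S (length 3)

NONE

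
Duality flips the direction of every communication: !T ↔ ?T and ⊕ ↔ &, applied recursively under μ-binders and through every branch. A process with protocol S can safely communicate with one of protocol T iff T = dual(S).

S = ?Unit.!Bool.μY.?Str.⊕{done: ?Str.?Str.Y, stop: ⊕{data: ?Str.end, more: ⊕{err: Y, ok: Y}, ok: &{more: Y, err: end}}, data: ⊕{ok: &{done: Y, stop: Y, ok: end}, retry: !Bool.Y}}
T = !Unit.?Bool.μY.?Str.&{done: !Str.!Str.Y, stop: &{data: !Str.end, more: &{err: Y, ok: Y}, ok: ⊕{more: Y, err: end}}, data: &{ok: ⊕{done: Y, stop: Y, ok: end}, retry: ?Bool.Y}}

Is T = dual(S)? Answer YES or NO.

?Unit | !Unit  match
  !Bool | ?Bool  match
    μY | μY  match (binder kept)
      ?Str | ?Str  ✗ same direction on both sides — not dual

NO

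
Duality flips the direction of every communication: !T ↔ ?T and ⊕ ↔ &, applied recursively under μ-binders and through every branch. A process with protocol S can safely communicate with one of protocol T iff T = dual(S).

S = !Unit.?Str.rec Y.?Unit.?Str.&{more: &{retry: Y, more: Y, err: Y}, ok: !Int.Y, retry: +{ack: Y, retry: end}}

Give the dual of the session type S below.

!Unit → ?Unit
  ?Str → !Str
    rec Y → rec Y  (binder kept)
      ?Unit → !Unit
        ?Str → !Str
          &{more,ok,retry} → +{more,ok,retry}  (offer→select)
            case more:
              &{retry,more,err} → +{retry,more,err}  (offer→select)
                case retry:
                  Y ↦ Y
                case more:
                  Y ↦ Y
                case err:
                  Y ↦ Y
            case ok:
              !Int → ?Int
                Y ↦ Y
            case retry:
              +{ack,retry} → &{ack,retry}  (select→offer)
                case ack:
                  Y ↦ Y
                case retry:
                  end ↦ end

?Unit.!Str.rec Y.!Unit.!Str.+{more: +{retry: Y, more: Y, err: Y}, ok: ?Int.Y, retry: &{ack: Y, retry: end}}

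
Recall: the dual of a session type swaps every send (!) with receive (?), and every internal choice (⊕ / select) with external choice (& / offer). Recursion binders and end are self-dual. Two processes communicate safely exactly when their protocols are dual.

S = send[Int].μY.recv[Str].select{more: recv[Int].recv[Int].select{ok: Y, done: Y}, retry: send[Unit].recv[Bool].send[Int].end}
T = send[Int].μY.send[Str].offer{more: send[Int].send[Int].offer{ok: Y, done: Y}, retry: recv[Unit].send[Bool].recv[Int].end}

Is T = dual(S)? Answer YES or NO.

send[Int] vs send[Int]  ✗ same direction on both sides — not dual

NO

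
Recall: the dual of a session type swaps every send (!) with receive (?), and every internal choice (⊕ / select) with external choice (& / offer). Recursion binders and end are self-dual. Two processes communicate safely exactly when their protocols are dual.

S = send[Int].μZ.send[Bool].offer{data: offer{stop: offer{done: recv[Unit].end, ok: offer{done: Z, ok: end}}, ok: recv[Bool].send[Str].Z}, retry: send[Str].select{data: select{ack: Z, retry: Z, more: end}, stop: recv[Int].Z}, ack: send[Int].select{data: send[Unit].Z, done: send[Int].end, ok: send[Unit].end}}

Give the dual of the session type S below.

send[Int] = recv[Int]
  μZ = μZ  (binder kept)
    send[Bool] = recv[Bool]
      offer{data,retry,ack} = select{data,retry,ack}  (offer→select)
        • data:
          offer{stop,ok} = select{stop,ok}  (offer→select)
            • stop:
              offer{done,ok} = select{done,ok}  (offer→select)
                • done:
                  recv[Unit] = send[Unit]
                    end self-dual
                • ok:
                  offer{done,ok} = select{done,ok}  (offer→select)
                    • done:
                      Z self-dual
                    • ok:
                      end self-dual
            • ok:
              recv[Bool] = send[Bool]
                send[Str] = recv[Str]
                  Z self-dual
        • retry:
          send[Str] = recv[Str]
            select{data,stop} = offer{data,stop}  (select→offer)
              • data:
                select{ack,retry,more} = offer{ack,retry,more}  (select→offer)
                  • ack:
                    Z self-dual
                  • retry:
                    Z self-dual
                  • more:
                    end self-dual
              • stop:
                recv[Int] = send[Int]
                  Z self-dual
        • ack:
          send[Int] = recv[Int]
            select{data,done,ok} = offer{data,done,ok}  (select→offer)
              • data:
                send[Unit] = recv[Unit]
                  Z self-dual
              • done:
                send[Int] = recv[Int]
                  end self-dual
              • ok:
                send[Unit] = recv[Unit]
                  end self-dual

recv[Int].μZ.recv[Bool].select{data: select{stop: select{done: send[Unit].end, ok: select{done: Z, ok: end}}, ok: send[Bool].recv[Str].Z}, retry: recv[Str].offer{data: offer{ack: Z, retry: Z, more: end}, stop: send[Int].Z}, ack: recv[Int].offer{data: recv[Unit].Z, done: recv[Int].end, ok: recv[Unit].end}}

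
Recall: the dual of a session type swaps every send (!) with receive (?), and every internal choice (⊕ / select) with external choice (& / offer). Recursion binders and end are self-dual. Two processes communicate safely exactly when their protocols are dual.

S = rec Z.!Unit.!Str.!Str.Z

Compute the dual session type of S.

rec Z = rec Z  (binder kept)
  !Unit = ?Unit
    !Str = ?Str
      !Str = ?Str
        Z ↦ Z

rec Z.?Unit.?Str.?Str.Z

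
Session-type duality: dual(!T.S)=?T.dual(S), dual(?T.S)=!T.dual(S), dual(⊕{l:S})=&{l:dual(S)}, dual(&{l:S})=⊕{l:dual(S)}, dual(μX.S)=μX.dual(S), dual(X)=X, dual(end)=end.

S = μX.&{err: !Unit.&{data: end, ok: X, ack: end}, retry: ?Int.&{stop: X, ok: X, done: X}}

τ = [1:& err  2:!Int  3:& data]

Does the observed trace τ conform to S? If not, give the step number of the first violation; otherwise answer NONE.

@1 & err  match  now at !Unit.&{data: end, ok: μX.…, ack: end}
@2 got !Int, protocol expects !Unit  ✗

2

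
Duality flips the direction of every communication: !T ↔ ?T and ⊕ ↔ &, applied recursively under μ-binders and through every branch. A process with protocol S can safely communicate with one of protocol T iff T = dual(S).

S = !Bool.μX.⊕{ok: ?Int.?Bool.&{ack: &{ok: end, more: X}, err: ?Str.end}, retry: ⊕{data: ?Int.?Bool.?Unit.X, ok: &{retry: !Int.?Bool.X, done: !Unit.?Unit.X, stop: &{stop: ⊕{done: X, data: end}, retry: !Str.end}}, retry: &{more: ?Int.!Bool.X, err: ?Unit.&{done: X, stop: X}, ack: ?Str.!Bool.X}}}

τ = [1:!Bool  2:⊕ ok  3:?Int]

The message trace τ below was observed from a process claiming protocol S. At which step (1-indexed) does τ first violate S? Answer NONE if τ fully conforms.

[1] !Bool  ok  now at μX.…
[2] ⊕ ok  ok  now at ?Int.?Bool.&{ack: &{ok: end, more: μX.…}, err: ?Str.end}
[3] ?Int  ok  now at ?Bool.&{ack: &{ok: end, more: μX.…}, err: ?Str.end}
trace exhausted — no violation

NONE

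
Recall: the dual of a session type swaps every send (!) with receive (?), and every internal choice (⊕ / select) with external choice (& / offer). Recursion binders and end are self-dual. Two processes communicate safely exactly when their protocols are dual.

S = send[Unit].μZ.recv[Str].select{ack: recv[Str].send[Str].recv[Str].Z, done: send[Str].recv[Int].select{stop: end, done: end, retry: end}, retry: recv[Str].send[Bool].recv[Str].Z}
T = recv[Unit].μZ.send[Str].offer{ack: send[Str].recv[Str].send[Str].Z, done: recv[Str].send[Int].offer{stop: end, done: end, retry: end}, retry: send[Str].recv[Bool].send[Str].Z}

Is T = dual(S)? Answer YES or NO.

send[Unit] ‖ recv[Unit]  ok
  μZ ‖ μZ  ok (binder kept)
    recv[Str] ‖ send[Str]  ok
      select{ack,done,retry} ‖ offer{ack,done,retry}  ok labels match
        case ack:
          recv[Str] ‖ send[Str]  ok
            send[Str] ‖ recv[Str]  ok
              recv[Str] ‖ send[Str]  ok
                Z ‖ Z  ok
        case done:
          send[Str] ‖ recv[Str]  ok
            recv[Int] ‖ send[Int]  ok
              select{stop,done,retry} ‖ offer{stop,done,retry}  ok labels match
                case stop:
                  end ‖ end  ok
                case done:
                  end ‖ end  ok
                case retry:
                  end ‖ end  ok
        case retry:
          recv[Str] ‖ send[Str]  ok
            send[Bool] ‖ recv[Bool]  ok
              recv[Str] ‖ send[Str]  ok
                Z ‖ Z  ok

YES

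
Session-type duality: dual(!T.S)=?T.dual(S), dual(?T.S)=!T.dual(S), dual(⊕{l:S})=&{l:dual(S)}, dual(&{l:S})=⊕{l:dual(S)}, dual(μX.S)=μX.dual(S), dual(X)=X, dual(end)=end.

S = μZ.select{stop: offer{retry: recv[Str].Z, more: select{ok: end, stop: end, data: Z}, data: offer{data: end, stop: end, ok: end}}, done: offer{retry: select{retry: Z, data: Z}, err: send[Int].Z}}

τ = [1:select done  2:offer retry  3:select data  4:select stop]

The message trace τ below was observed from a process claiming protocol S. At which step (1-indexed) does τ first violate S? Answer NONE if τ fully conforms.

[1] select done  ✓  residual = offer{retry: select{retry: μZ.…, data: μZ.…}, err: send[Int].μZ.…}
[2] offer retry  ✓  residual = select{retry: μZ.…, data: μZ.…}
[3] select data  ✓  residual = μZ.…
[4] select stop  ✓  residual = offer{retry: recv[Str].μZ.…, more: select{ok: end, stop: end, data: μZ.…}, data: offer{data: end, stop: end, ok: end}}
τ conforms to S (length 4)

NONE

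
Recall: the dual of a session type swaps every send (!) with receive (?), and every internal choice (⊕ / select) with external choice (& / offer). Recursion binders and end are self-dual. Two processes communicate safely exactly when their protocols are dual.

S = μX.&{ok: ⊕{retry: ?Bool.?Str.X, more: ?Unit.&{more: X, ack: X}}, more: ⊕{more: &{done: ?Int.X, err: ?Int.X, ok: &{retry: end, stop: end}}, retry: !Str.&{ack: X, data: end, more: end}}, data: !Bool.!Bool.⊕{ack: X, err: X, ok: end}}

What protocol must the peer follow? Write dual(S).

μX = μX  (binder kept)
  &{ok,more,data} = ⊕{ok,more,data}  (&→⊕)
    [ok]
      ⊕{retry,more} = &{retry,more}  (⊕→&)
        [retry]
          ?Bool = !Bool
            ?Str = !Str
              X self-dual
        [more]
          ?Unit = !Unit
            &{more,ack} = ⊕{more,ack}  (&→⊕)
              [more]
                X self-dual
              [ack]
                X self-dual
    [more]
      ⊕{more,retry} = &{more,retry}  (⊕→&)
        [more]
          &{done,err,ok} = ⊕{done,err,ok}  (&→⊕)
            [done]
              ?Int = !Int
                X self-dual
            [err]
              ?Int = !Int
                X self-dual
            [ok]
              &{retry,stop} = ⊕{retry,stop}  (&→⊕)
                [retry]
                  end self-dual
                [stop]
                  end self-dual
        [retry]
          !Str = ?Str
            &{ack,data,more} = ⊕{ack,data,more}  (&→⊕)
              [ack]
                X self-dual
              [data]
                end self-dual
              [more]
                end self-dual
    [data]
      !Bool = ?Bool
        !Bool = ?Bool
          ⊕{ack,err,ok} = &{ack,err,ok}  (⊕→&)
            [ack]
              X self-dual
            [err]
              X self-dual
            [ok]
              end self-dual

μX.⊕{ok: &{retry: !Bool.!Str.X, more: !Unit.⊕{more: X, ack: X}}, more: &{more: ⊕{done: !Int.X, err: !Int.X, ok: ⊕{retry: end, stop: end}}, retry: ?Str.⊕{ack: X, data: end, more: end}}, data: ?Bool.?Bool.&{ack: X, err: X, ok: end}}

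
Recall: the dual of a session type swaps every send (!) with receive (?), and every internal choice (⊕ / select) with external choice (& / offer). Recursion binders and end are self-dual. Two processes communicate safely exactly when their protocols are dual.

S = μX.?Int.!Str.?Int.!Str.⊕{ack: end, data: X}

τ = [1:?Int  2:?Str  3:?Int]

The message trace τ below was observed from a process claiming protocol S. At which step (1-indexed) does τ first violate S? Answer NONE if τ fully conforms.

2

[1] ?Int  match  cont: !Str.?Int.!Str.⊕{ack: end, data: μX.…}
[2] got ?Str, protocol expects !Str  ✗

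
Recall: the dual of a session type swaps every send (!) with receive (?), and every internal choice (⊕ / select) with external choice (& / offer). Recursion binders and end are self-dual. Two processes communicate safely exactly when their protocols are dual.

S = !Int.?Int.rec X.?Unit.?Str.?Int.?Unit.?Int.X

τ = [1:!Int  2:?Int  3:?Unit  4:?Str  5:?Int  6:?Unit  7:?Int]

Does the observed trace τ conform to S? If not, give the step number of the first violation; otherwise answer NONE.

NONE

@1 !Int  ok  cont: ?Int.rec X.…
@2 ?Int  ok  cont: rec X.…
@3 ?Unit  ok  cont: ?Str.?Int.?Unit.?Int.rec X.…
@4 ?Str  ok  cont: ?Int.?Unit.?Int.rec X.…
@5 ?Int  ok  cont: ?Unit.?Int.rec X.…
@6 ?Unit  ok  cont: ?Int.rec X.…
@7 ?Int  ok  cont: rec X.…
trace exhausted — no violation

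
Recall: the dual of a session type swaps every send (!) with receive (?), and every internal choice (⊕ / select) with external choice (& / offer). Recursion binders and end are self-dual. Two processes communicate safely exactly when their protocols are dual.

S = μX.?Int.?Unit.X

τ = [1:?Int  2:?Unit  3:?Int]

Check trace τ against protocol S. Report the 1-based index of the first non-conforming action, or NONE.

NONE

@1 ?Int  ✓  state: ?Unit.μX.…
@2 ?Unit  ✓  state: μX.…
@3 ?Int  ✓  state: ?Unit.μX.…
trace exhausted — no violation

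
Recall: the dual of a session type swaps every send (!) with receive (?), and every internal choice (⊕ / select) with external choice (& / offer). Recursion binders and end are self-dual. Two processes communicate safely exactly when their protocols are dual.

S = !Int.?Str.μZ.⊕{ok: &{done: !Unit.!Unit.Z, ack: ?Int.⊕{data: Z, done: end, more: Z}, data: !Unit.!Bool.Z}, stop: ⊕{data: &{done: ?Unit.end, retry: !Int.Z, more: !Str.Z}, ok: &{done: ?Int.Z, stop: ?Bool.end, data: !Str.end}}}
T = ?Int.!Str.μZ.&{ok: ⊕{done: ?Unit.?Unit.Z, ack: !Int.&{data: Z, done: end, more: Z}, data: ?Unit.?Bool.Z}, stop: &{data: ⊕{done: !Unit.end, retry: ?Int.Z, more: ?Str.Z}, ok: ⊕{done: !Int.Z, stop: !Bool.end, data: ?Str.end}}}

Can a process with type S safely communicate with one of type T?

!Int ‖ ?Int  ok
  ?Str ‖ !Str  ok
    μZ ‖ μZ  ok (μ self-dual)
      ⊕{ok,stop} ‖ &{ok,stop}  ok labels match
        • ok:
          &{done,ack,data} ‖ ⊕{done,ack,data}  ok labels match
            • done:
              !Unit ‖ ?Unit  ok
                !Unit ‖ ?Unit  ok
                  Z ‖ Z  ok
            • ack:
              ?Int ‖ !Int  ok
                ⊕{data,done,more} ‖ &{data,done,more}  ok labels match
                  • data:
                    Z ‖ Z  ok
                  • done:
                    end ‖ end  ok
                  • more:
                    Z ‖ Z  ok
            • data:
              !Unit ‖ ?Unit  ok
                !Bool ‖ ?Bool  ok
                  Z ‖ Z  ok
        • stop:
          ⊕{data,ok} ‖ &{data,ok}  ok labels match
            • data:
              &{done,retry,more} ‖ ⊕{done,retry,more}  ok labels match
                • done:
                  ?Unit ‖ !Unit  ok
                    end ‖ end  ok
                • retry:
                  !Int ‖ ?Int  ok
                    Z ‖ Z  ok
                • more:
                  !Str ‖ ?Str  ok
                    Z ‖ Z  ok
            • ok:
              &{done,stop,data} ‖ ⊕{done,stop,data}  ok labels match
                • done:
                  ?Int ‖ !Int  ok
                    Z ‖ Z  ok
                • stop:
                  ?Bool ‖ !Bool  ok
                    end ‖ end  ok
                • data:
                  !Str ‖ ?Str  ok
                    end ‖ end  ok

YES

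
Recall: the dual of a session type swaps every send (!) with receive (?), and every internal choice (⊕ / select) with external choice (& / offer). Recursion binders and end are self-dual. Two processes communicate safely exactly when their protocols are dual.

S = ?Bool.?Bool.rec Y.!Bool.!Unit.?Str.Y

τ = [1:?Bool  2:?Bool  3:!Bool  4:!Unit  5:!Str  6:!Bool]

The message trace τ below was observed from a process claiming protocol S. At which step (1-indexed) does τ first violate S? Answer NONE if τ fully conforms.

5

step 1: ?Bool  match  residual = ?Bool.rec Y.…
step 2: ?Bool  match  residual = rec Y.…
step 3: !Bool  match  residual = !Unit.?Str.rec Y.…
step 4: !Unit  match  residual = ?Str.rec Y.…
step 5: got !Str, protocol expects ?Str  ✗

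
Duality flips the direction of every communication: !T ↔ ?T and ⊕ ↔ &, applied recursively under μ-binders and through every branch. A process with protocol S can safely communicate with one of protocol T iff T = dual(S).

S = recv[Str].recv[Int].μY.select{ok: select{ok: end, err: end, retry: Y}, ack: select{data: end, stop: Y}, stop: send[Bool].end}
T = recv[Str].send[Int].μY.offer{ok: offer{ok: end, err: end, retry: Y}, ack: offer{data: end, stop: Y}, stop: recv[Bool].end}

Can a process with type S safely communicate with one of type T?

NO

recv[Str] vs recv[Str]  ✗ same direction on both sides — not dual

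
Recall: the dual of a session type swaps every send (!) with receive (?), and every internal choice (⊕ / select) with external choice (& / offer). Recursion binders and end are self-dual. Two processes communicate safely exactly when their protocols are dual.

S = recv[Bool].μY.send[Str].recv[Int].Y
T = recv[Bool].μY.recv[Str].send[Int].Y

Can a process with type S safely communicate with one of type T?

recv[Bool] ‖ recv[Bool]  ✗ same direction on both sides — not dual

NO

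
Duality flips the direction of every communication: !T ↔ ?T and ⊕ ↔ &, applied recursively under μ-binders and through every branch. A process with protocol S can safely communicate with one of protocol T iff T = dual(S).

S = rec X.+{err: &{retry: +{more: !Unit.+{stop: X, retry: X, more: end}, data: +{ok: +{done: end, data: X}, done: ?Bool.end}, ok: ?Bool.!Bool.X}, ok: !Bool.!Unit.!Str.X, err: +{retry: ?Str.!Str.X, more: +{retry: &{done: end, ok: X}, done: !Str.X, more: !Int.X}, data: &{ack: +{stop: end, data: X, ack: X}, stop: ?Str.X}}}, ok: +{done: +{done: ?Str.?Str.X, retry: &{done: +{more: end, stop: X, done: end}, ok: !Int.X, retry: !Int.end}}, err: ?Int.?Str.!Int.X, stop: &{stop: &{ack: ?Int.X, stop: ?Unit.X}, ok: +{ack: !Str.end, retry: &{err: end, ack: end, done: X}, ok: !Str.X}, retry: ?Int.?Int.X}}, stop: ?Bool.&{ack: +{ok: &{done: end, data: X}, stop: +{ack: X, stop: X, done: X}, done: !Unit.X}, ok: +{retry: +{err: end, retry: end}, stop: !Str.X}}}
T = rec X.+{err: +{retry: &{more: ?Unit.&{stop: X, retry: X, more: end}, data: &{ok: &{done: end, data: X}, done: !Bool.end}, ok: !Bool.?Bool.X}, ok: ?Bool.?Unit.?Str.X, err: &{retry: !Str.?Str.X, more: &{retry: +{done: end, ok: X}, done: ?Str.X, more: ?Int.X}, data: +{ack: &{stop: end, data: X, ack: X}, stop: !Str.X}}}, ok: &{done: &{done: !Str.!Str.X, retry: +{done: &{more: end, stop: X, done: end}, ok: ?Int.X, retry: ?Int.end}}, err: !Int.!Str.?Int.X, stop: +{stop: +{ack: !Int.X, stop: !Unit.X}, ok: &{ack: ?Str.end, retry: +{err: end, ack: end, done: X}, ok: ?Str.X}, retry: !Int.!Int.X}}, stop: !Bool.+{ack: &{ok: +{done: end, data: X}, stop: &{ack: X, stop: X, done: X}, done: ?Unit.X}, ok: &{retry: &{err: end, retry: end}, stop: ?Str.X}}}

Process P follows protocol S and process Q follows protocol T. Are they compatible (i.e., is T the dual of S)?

NO

rec X vs rec X  match (μ self-dual)
  +{err,ok,stop} vs +{err,ok,stop}  ✗ choice polarity not flipped — not dual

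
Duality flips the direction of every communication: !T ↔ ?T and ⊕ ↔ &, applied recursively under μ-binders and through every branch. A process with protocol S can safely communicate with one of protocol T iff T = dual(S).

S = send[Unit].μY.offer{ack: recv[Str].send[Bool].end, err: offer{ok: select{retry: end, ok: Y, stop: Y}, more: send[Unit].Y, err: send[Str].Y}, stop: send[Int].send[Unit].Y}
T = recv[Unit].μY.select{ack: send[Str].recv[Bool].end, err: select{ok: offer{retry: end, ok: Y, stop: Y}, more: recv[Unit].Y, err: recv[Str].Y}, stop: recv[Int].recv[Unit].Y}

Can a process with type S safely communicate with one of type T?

send[Unit] ‖ recv[Unit]  ok
  μY ‖ μY  ok (binder kept)
    offer{ack,err,stop} ‖ select{ack,err,stop}  ok label sets agree
      case ack:
        recv[Str] ‖ send[Str]  ok
          send[Bool] ‖ recv[Bool]  ok
            end ‖ end  ok
      case err:
        offer{ok,more,err} ‖ select{ok,more,err}  ok label sets agree
          case ok:
            select{retry,ok,stop} ‖ offer{retry,ok,stop}  ok label sets agree
              case retry:
                end ‖ end  ok
              case ok:
                Y ‖ Y  ok
              case stop:
                Y ‖ Y  ok
          case more:
            send[Unit] ‖ recv[Unit]  ok
              Y ‖ Y  ok
          case err:
            send[Str] ‖ recv[Str]  ok
              Y ‖ Y  ok
      case stop:
        send[Int] ‖ recv[Int]  ok
          send[Unit] ‖ recv[Unit]  ok
            Y ‖ Y  ok

YES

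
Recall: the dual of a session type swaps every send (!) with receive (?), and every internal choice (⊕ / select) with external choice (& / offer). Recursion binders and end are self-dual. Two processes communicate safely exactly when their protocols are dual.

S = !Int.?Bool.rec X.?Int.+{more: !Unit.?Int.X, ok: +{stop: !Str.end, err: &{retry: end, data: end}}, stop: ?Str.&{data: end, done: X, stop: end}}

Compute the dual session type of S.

!Int = ?Int
  ?Bool = !Bool
    rec X = rec X  (μ self-dual)
      ?Int = !Int
        +{more,ok,stop} = &{more,ok,stop}  (internal→external)
          • more:
            !Unit = ?Unit
              ?Int = !Int
                dual(X) = X
          • ok:
            +{stop,err} = &{stop,err}  (internal→external)
              • stop:
                !Str = ?Str
                  dual(end) = end
              • err:
                &{retry,data} = +{retry,data}  (offer→select)
                  • retry:
                    dual(end) = end
                  • data:
                    dual(end) = end
          • stop:
            ?Str = !Str
              &{data,done,stop} = +{data,done,stop}  (offer→select)
                • data:
                  dual(end) = end
                • done:
                  dual(X) = X
                • stop:
                  dual(end) = end

?Int.!Bool.rec X.!Int.&{more: ?Unit.!Int.X, ok: &{stop: ?Str.end, err: +{retry: end, data: end}}, stop: !Str.+{data: end, done: X, stop: end}}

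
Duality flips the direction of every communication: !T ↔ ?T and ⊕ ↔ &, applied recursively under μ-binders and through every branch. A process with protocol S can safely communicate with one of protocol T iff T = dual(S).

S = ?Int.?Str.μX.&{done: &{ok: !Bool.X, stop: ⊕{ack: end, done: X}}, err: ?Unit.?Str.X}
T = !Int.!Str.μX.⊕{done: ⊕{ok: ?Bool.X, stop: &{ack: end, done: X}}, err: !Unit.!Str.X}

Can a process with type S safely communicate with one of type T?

?Int ‖ !Int  ✓
  ?Str ‖ !Str  ✓
    μX ‖ μX  ✓ (rec unchanged)
      &{done,err} ‖ ⊕{done,err}  ✓ same labels
        [done]
          &{ok,stop} ‖ ⊕{ok,stop}  ✓ same labels
            [ok]
              !Bool ‖ ?Bool  ✓
                X ‖ X  ✓
            [stop]
              ⊕{ack,done} ‖ &{ack,done}  ✓ same labels
                [ack]
                  end ‖ end  ✓
                [done]
                  X ‖ X  ✓
        [err]
          ?Unit ‖ !Unit  ✓
            ?Str ‖ !Str  ✓
              X ‖ X  ✓

YES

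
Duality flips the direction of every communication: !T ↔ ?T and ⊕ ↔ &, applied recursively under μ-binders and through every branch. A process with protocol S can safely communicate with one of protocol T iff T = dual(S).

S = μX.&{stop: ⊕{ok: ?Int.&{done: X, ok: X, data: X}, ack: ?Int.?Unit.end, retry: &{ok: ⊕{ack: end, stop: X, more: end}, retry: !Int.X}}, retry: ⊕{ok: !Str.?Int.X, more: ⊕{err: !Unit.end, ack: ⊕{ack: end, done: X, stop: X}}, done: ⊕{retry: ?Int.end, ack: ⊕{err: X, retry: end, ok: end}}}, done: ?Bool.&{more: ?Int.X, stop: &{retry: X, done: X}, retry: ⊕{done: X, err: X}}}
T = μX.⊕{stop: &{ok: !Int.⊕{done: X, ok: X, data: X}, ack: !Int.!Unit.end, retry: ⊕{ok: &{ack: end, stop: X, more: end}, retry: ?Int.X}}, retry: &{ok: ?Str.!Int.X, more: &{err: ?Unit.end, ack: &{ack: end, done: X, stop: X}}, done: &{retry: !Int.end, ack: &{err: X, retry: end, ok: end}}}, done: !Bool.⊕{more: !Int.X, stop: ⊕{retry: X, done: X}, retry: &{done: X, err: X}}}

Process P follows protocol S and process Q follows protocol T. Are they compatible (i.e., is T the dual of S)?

YES

μX vs μX  ✓ (μ self-dual)
  &{stop,retry,done} vs ⊕{stop,retry,done}  ✓ same labels
    [stop]
      ⊕{ok,ack,retry} vs &{ok,ack,retry}  ✓ same labels
        [ok]
          ?Int vs !Int  ✓
            &{done,ok,data} vs ⊕{done,ok,data}  ✓ same labels
              [done]
                X vs X  ✓
              [ok]
                X vs X  ✓
              [data]
                X vs X  ✓
        [ack]
          ?Int vs !Int  ✓
            ?Unit vs !Unit  ✓
              end vs end  ✓
        [retry]
          &{ok,retry} vs ⊕{ok,retry}  ✓ same labels
            [ok]
              ⊕{ack,stop,more} vs &{ack,stop,more}  ✓ same labels
                [ack]
                  end vs end  ✓
                [stop]
                  X vs X  ✓
                [more]
                  end vs end  ✓
            [retry]
              !Int vs ?Int  ✓
                X vs X  ✓
    [retry]
      ⊕{ok,more,done} vs &{ok,more,done}  ✓ same labels
        [ok]
          !Str vs ?Str  ✓
            ?Int vs !Int  ✓
              X vs X  ✓
        [more]
          ⊕{err,ack} vs &{err,ack}  ✓ same labels
            [err]
              !Unit vs ?Unit  ✓
                end vs end  ✓
            [ack]
              ⊕{ack,done,stop} vs &{ack,done,stop}  ✓ same labels
                [ack]
                  end vs end  ✓
                [done]
                  X vs X  ✓
                [stop]
                  X vs X  ✓
        [done]
          ⊕{retry,ack} vs &{retry,ack}  ✓ same labels
            [retry]
              ?Int vs !Int  ✓
                end vs end  ✓
            [ack]
              ⊕{err,retry,ok} vs &{err,retry,ok}  ✓ same labels
                [err]
                  X vs X  ✓
                [retry]
                  end vs end  ✓
                [ok]
                  end vs end  ✓
    [done]
      ?Bool vs !Bool  ✓
        &{more,stop,retry} vs ⊕{more,stop,retry}  ✓ same labels
          [more]
            ?Int vs !Int  ✓
              X vs X  ✓
          [stop]
            &{retry,done} vs ⊕{retry,done}  ✓ same labels
              [retry]
                X vs X  ✓
              [done]
                X vs X  ✓
          [retry]
            ⊕{done,err} vs &{done,err}  ✓ same labels
              [done]
                X vs X  ✓
              [err]
                X vs X  ✓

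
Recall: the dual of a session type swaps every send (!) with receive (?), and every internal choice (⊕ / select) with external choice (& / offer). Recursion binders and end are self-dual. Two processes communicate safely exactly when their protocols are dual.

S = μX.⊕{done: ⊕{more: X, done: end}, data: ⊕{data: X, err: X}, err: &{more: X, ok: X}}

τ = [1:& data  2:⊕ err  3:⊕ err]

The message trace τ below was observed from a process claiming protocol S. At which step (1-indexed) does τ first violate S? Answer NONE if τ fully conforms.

1

@1 got & data, protocol expects ⊕ done or ⊕ data or ⊕ err  ✗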